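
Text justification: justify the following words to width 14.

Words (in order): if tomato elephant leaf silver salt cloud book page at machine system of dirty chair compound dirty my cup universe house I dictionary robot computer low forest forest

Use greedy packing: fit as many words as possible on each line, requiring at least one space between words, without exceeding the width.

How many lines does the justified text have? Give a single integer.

Line 1: ['if', 'tomato'] (min_width=9, slack=5)
Line 2: ['elephant', 'leaf'] (min_width=13, slack=1)
Line 3: ['silver', 'salt'] (min_width=11, slack=3)
Line 4: ['cloud', 'book'] (min_width=10, slack=4)
Line 5: ['page', 'at'] (min_width=7, slack=7)
Line 6: ['machine', 'system'] (min_width=14, slack=0)
Line 7: ['of', 'dirty', 'chair'] (min_width=14, slack=0)
Line 8: ['compound', 'dirty'] (min_width=14, slack=0)
Line 9: ['my', 'cup'] (min_width=6, slack=8)
Line 10: ['universe', 'house'] (min_width=14, slack=0)
Line 11: ['I', 'dictionary'] (min_width=12, slack=2)
Line 12: ['robot', 'computer'] (min_width=14, slack=0)
Line 13: ['low', 'forest'] (min_width=10, slack=4)
Line 14: ['forest'] (min_width=6, slack=8)
Total lines: 14

Answer: 14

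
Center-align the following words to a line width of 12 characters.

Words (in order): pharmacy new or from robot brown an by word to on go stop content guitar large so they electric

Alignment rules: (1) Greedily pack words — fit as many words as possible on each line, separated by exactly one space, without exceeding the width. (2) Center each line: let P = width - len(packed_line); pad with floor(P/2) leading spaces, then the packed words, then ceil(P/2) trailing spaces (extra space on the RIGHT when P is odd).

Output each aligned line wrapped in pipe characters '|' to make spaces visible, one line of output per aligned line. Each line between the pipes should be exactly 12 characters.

Line 1: ['pharmacy', 'new'] (min_width=12, slack=0)
Line 2: ['or', 'from'] (min_width=7, slack=5)
Line 3: ['robot', 'brown'] (min_width=11, slack=1)
Line 4: ['an', 'by', 'word'] (min_width=10, slack=2)
Line 5: ['to', 'on', 'go'] (min_width=8, slack=4)
Line 6: ['stop', 'content'] (min_width=12, slack=0)
Line 7: ['guitar', 'large'] (min_width=12, slack=0)
Line 8: ['so', 'they'] (min_width=7, slack=5)
Line 9: ['electric'] (min_width=8, slack=4)

Answer: |pharmacy new|
|  or from   |
|robot brown |
| an by word |
|  to on go  |
|stop content|
|guitar large|
|  so they   |
|  electric  |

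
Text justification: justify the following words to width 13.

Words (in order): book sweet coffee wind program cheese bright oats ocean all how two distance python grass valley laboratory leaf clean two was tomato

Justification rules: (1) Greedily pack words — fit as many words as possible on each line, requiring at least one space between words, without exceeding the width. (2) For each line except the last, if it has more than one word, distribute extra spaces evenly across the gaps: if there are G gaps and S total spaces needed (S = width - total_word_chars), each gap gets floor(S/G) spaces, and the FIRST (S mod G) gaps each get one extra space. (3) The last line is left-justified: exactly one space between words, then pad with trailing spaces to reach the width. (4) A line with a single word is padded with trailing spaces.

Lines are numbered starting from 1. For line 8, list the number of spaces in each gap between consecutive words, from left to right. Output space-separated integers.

Line 1: ['book', 'sweet'] (min_width=10, slack=3)
Line 2: ['coffee', 'wind'] (min_width=11, slack=2)
Line 3: ['program'] (min_width=7, slack=6)
Line 4: ['cheese', 'bright'] (min_width=13, slack=0)
Line 5: ['oats', 'ocean'] (min_width=10, slack=3)
Line 6: ['all', 'how', 'two'] (min_width=11, slack=2)
Line 7: ['distance'] (min_width=8, slack=5)
Line 8: ['python', 'grass'] (min_width=12, slack=1)
Line 9: ['valley'] (min_width=6, slack=7)
Line 10: ['laboratory'] (min_width=10, slack=3)
Line 11: ['leaf', 'clean'] (min_width=10, slack=3)
Line 12: ['two', 'was'] (min_width=7, slack=6)
Line 13: ['tomato'] (min_width=6, slack=7)

Answer: 2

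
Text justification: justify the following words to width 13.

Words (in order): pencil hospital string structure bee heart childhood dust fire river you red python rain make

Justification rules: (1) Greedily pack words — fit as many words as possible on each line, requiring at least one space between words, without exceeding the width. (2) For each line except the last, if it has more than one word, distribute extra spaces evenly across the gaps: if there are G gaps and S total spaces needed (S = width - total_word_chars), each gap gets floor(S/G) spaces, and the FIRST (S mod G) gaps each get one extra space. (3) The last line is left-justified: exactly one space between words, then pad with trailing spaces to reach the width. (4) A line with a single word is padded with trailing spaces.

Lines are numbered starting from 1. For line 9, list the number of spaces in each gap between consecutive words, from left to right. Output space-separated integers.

Line 1: ['pencil'] (min_width=6, slack=7)
Line 2: ['hospital'] (min_width=8, slack=5)
Line 3: ['string'] (min_width=6, slack=7)
Line 4: ['structure', 'bee'] (min_width=13, slack=0)
Line 5: ['heart'] (min_width=5, slack=8)
Line 6: ['childhood'] (min_width=9, slack=4)
Line 7: ['dust', 'fire'] (min_width=9, slack=4)
Line 8: ['river', 'you', 'red'] (min_width=13, slack=0)
Line 9: ['python', 'rain'] (min_width=11, slack=2)
Line 10: ['make'] (min_width=4, slack=9)

Answer: 3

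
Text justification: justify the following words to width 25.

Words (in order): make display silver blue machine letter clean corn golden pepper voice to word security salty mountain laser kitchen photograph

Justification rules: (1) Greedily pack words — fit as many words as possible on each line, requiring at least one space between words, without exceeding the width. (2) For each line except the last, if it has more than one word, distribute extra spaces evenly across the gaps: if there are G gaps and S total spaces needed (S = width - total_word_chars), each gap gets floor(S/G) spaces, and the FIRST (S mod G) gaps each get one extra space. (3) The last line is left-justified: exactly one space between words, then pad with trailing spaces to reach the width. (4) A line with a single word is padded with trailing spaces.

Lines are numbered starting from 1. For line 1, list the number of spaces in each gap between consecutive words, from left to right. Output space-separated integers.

Answer: 2 1 1

Derivation:
Line 1: ['make', 'display', 'silver', 'blue'] (min_width=24, slack=1)
Line 2: ['machine', 'letter', 'clean', 'corn'] (min_width=25, slack=0)
Line 3: ['golden', 'pepper', 'voice', 'to'] (min_width=22, slack=3)
Line 4: ['word', 'security', 'salty'] (min_width=19, slack=6)
Line 5: ['mountain', 'laser', 'kitchen'] (min_width=22, slack=3)
Line 6: ['photograph'] (min_width=10, slack=15)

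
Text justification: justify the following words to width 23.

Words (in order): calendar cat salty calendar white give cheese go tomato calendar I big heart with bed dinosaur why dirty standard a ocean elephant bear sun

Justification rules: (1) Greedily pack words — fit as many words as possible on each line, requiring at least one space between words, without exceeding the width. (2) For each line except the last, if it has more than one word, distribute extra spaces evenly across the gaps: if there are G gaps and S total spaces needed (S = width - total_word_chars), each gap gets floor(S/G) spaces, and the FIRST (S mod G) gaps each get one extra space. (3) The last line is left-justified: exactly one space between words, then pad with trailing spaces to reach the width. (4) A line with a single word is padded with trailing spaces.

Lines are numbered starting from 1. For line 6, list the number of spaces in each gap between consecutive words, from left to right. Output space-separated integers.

Line 1: ['calendar', 'cat', 'salty'] (min_width=18, slack=5)
Line 2: ['calendar', 'white', 'give'] (min_width=19, slack=4)
Line 3: ['cheese', 'go', 'tomato'] (min_width=16, slack=7)
Line 4: ['calendar', 'I', 'big', 'heart'] (min_width=20, slack=3)
Line 5: ['with', 'bed', 'dinosaur', 'why'] (min_width=21, slack=2)
Line 6: ['dirty', 'standard', 'a', 'ocean'] (min_width=22, slack=1)
Line 7: ['elephant', 'bear', 'sun'] (min_width=17, slack=6)

Answer: 2 1 1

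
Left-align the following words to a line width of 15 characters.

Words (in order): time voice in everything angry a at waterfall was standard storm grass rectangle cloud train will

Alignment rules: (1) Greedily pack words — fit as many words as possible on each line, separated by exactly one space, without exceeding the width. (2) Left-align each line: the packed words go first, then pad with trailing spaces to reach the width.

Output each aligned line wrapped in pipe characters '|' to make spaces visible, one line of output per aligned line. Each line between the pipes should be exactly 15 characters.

Line 1: ['time', 'voice', 'in'] (min_width=13, slack=2)
Line 2: ['everything'] (min_width=10, slack=5)
Line 3: ['angry', 'a', 'at'] (min_width=10, slack=5)
Line 4: ['waterfall', 'was'] (min_width=13, slack=2)
Line 5: ['standard', 'storm'] (min_width=14, slack=1)
Line 6: ['grass', 'rectangle'] (min_width=15, slack=0)
Line 7: ['cloud', 'train'] (min_width=11, slack=4)
Line 8: ['will'] (min_width=4, slack=11)

Answer: |time voice in  |
|everything     |
|angry a at     |
|waterfall was  |
|standard storm |
|grass rectangle|
|cloud train    |
|will           |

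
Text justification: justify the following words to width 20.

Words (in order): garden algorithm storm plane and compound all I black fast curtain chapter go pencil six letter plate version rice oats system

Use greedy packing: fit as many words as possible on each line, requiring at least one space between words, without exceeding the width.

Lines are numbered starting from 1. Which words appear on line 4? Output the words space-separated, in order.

Answer: fast curtain chapter

Derivation:
Line 1: ['garden', 'algorithm'] (min_width=16, slack=4)
Line 2: ['storm', 'plane', 'and'] (min_width=15, slack=5)
Line 3: ['compound', 'all', 'I', 'black'] (min_width=20, slack=0)
Line 4: ['fast', 'curtain', 'chapter'] (min_width=20, slack=0)
Line 5: ['go', 'pencil', 'six', 'letter'] (min_width=20, slack=0)
Line 6: ['plate', 'version', 'rice'] (min_width=18, slack=2)
Line 7: ['oats', 'system'] (min_width=11, slack=9)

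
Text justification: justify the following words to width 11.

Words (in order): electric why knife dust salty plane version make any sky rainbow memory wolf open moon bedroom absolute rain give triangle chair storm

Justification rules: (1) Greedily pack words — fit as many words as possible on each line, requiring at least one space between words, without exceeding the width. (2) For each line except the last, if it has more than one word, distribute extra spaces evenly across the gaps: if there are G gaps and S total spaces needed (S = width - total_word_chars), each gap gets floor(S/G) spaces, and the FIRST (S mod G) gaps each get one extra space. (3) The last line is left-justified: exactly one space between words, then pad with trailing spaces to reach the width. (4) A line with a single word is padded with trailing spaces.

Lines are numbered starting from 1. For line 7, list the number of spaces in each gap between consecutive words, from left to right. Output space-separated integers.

Answer: 1

Derivation:
Line 1: ['electric'] (min_width=8, slack=3)
Line 2: ['why', 'knife'] (min_width=9, slack=2)
Line 3: ['dust', 'salty'] (min_width=10, slack=1)
Line 4: ['plane'] (min_width=5, slack=6)
Line 5: ['version'] (min_width=7, slack=4)
Line 6: ['make', 'any'] (min_width=8, slack=3)
Line 7: ['sky', 'rainbow'] (min_width=11, slack=0)
Line 8: ['memory', 'wolf'] (min_width=11, slack=0)
Line 9: ['open', 'moon'] (min_width=9, slack=2)
Line 10: ['bedroom'] (min_width=7, slack=4)
Line 11: ['absolute'] (min_width=8, slack=3)
Line 12: ['rain', 'give'] (min_width=9, slack=2)
Line 13: ['triangle'] (min_width=8, slack=3)
Line 14: ['chair', 'storm'] (min_width=11, slack=0)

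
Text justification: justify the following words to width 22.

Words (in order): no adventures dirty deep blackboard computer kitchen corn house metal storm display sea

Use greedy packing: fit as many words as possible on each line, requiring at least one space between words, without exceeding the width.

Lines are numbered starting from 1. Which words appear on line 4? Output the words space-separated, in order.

Line 1: ['no', 'adventures', 'dirty'] (min_width=19, slack=3)
Line 2: ['deep', 'blackboard'] (min_width=15, slack=7)
Line 3: ['computer', 'kitchen', 'corn'] (min_width=21, slack=1)
Line 4: ['house', 'metal', 'storm'] (min_width=17, slack=5)
Line 5: ['display', 'sea'] (min_width=11, slack=11)

Answer: house metal storm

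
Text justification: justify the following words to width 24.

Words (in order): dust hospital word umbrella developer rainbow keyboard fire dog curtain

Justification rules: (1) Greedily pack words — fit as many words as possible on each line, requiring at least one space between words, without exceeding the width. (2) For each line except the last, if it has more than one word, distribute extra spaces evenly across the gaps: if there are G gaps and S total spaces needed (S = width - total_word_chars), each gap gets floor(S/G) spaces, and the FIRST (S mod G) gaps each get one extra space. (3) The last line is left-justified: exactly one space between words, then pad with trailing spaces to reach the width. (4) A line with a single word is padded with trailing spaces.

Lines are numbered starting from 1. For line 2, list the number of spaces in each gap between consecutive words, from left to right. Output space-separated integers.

Line 1: ['dust', 'hospital', 'word'] (min_width=18, slack=6)
Line 2: ['umbrella', 'developer'] (min_width=18, slack=6)
Line 3: ['rainbow', 'keyboard', 'fire'] (min_width=21, slack=3)
Line 4: ['dog', 'curtain'] (min_width=11, slack=13)

Answer: 7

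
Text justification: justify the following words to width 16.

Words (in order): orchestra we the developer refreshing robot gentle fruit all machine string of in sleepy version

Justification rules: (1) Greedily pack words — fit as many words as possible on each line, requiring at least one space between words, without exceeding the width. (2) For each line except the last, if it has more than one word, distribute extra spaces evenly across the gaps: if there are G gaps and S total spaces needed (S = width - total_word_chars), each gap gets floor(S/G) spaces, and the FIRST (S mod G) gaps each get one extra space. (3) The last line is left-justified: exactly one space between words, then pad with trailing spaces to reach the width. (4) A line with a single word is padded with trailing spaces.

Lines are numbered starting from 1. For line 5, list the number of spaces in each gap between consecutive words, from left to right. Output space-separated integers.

Answer: 3

Derivation:
Line 1: ['orchestra', 'we', 'the'] (min_width=16, slack=0)
Line 2: ['developer'] (min_width=9, slack=7)
Line 3: ['refreshing', 'robot'] (min_width=16, slack=0)
Line 4: ['gentle', 'fruit', 'all'] (min_width=16, slack=0)
Line 5: ['machine', 'string'] (min_width=14, slack=2)
Line 6: ['of', 'in', 'sleepy'] (min_width=12, slack=4)
Line 7: ['version'] (min_width=7, slack=9)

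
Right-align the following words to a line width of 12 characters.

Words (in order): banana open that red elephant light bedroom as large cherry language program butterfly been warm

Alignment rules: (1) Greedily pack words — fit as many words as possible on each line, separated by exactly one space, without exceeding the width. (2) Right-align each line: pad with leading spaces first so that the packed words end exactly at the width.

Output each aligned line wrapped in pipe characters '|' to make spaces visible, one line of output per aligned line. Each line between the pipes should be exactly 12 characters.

Line 1: ['banana', 'open'] (min_width=11, slack=1)
Line 2: ['that', 'red'] (min_width=8, slack=4)
Line 3: ['elephant'] (min_width=8, slack=4)
Line 4: ['light'] (min_width=5, slack=7)
Line 5: ['bedroom', 'as'] (min_width=10, slack=2)
Line 6: ['large', 'cherry'] (min_width=12, slack=0)
Line 7: ['language'] (min_width=8, slack=4)
Line 8: ['program'] (min_width=7, slack=5)
Line 9: ['butterfly'] (min_width=9, slack=3)
Line 10: ['been', 'warm'] (min_width=9, slack=3)

Answer: | banana open|
|    that red|
|    elephant|
|       light|
|  bedroom as|
|large cherry|
|    language|
|     program|
|   butterfly|
|   been warm|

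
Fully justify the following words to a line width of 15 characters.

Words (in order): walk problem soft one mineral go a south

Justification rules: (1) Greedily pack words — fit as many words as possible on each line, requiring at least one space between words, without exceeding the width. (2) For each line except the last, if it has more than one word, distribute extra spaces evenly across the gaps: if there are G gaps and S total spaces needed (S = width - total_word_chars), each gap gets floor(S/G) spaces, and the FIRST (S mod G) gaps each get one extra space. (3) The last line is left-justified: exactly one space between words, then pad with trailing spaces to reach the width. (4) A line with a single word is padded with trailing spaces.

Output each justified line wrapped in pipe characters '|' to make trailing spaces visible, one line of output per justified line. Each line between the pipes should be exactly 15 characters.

Answer: |walk    problem|
|soft        one|
|mineral   go  a|
|south          |

Derivation:
Line 1: ['walk', 'problem'] (min_width=12, slack=3)
Line 2: ['soft', 'one'] (min_width=8, slack=7)
Line 3: ['mineral', 'go', 'a'] (min_width=12, slack=3)
Line 4: ['south'] (min_width=5, slack=10)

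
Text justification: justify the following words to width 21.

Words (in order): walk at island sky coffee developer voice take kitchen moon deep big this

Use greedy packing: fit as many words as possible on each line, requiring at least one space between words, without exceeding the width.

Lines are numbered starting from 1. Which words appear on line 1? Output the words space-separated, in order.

Line 1: ['walk', 'at', 'island', 'sky'] (min_width=18, slack=3)
Line 2: ['coffee', 'developer'] (min_width=16, slack=5)
Line 3: ['voice', 'take', 'kitchen'] (min_width=18, slack=3)
Line 4: ['moon', 'deep', 'big', 'this'] (min_width=18, slack=3)

Answer: walk at island sky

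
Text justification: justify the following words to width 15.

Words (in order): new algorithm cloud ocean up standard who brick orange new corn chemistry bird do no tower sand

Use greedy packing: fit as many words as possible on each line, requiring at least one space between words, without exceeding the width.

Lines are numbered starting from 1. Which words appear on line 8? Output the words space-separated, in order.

Answer: sand

Derivation:
Line 1: ['new', 'algorithm'] (min_width=13, slack=2)
Line 2: ['cloud', 'ocean', 'up'] (min_width=14, slack=1)
Line 3: ['standard', 'who'] (min_width=12, slack=3)
Line 4: ['brick', 'orange'] (min_width=12, slack=3)
Line 5: ['new', 'corn'] (min_width=8, slack=7)
Line 6: ['chemistry', 'bird'] (min_width=14, slack=1)
Line 7: ['do', 'no', 'tower'] (min_width=11, slack=4)
Line 8: ['sand'] (min_width=4, slack=11)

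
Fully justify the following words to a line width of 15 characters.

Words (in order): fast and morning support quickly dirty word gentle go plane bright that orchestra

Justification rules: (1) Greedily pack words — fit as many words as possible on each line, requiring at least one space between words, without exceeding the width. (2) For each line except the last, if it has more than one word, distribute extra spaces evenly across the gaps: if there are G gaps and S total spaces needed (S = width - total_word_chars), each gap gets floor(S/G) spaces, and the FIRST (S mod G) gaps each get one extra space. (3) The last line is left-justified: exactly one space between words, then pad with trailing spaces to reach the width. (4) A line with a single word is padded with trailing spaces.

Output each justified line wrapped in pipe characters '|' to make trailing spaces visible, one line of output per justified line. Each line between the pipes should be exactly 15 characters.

Line 1: ['fast', 'and'] (min_width=8, slack=7)
Line 2: ['morning', 'support'] (min_width=15, slack=0)
Line 3: ['quickly', 'dirty'] (min_width=13, slack=2)
Line 4: ['word', 'gentle', 'go'] (min_width=14, slack=1)
Line 5: ['plane', 'bright'] (min_width=12, slack=3)
Line 6: ['that', 'orchestra'] (min_width=14, slack=1)

Answer: |fast        and|
|morning support|
|quickly   dirty|
|word  gentle go|
|plane    bright|
|that orchestra |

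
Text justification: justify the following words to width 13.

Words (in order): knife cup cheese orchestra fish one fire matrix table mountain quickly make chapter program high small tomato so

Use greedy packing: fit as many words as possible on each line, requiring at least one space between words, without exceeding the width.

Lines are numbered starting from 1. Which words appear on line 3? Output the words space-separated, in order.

Line 1: ['knife', 'cup'] (min_width=9, slack=4)
Line 2: ['cheese'] (min_width=6, slack=7)
Line 3: ['orchestra'] (min_width=9, slack=4)
Line 4: ['fish', 'one', 'fire'] (min_width=13, slack=0)
Line 5: ['matrix', 'table'] (min_width=12, slack=1)
Line 6: ['mountain'] (min_width=8, slack=5)
Line 7: ['quickly', 'make'] (min_width=12, slack=1)
Line 8: ['chapter'] (min_width=7, slack=6)
Line 9: ['program', 'high'] (min_width=12, slack=1)
Line 10: ['small', 'tomato'] (min_width=12, slack=1)
Line 11: ['so'] (min_width=2, slack=11)

Answer: orchestra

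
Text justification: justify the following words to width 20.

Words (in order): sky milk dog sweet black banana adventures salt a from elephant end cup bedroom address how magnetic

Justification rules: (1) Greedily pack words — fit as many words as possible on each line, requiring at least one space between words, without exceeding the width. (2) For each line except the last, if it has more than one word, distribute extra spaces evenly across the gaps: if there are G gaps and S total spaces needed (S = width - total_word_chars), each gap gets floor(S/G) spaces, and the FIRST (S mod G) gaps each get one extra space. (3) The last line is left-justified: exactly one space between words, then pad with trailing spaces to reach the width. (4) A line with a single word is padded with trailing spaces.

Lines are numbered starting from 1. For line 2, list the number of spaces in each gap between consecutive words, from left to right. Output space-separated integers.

Line 1: ['sky', 'milk', 'dog', 'sweet'] (min_width=18, slack=2)
Line 2: ['black', 'banana'] (min_width=12, slack=8)
Line 3: ['adventures', 'salt', 'a'] (min_width=17, slack=3)
Line 4: ['from', 'elephant', 'end'] (min_width=17, slack=3)
Line 5: ['cup', 'bedroom', 'address'] (min_width=19, slack=1)
Line 6: ['how', 'magnetic'] (min_width=12, slack=8)

Answer: 9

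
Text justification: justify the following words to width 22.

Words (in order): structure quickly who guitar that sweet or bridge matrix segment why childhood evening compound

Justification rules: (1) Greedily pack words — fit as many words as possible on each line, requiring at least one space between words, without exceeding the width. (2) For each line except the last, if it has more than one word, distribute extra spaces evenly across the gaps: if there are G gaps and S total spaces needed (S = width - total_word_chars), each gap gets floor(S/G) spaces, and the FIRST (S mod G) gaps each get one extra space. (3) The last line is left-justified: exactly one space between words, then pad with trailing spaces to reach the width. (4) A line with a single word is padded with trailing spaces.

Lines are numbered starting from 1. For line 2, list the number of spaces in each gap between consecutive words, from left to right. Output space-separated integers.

Line 1: ['structure', 'quickly', 'who'] (min_width=21, slack=1)
Line 2: ['guitar', 'that', 'sweet', 'or'] (min_width=20, slack=2)
Line 3: ['bridge', 'matrix', 'segment'] (min_width=21, slack=1)
Line 4: ['why', 'childhood', 'evening'] (min_width=21, slack=1)
Line 5: ['compound'] (min_width=8, slack=14)

Answer: 2 2 1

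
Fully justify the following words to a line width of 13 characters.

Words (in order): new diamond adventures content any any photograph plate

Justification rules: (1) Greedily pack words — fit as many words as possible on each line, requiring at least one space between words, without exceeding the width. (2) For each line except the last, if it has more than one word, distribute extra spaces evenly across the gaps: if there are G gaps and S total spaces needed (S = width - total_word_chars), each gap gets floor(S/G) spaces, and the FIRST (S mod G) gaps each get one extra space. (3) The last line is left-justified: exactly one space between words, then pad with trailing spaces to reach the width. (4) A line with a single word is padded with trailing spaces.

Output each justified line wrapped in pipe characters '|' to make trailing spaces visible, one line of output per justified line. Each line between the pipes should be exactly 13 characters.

Line 1: ['new', 'diamond'] (min_width=11, slack=2)
Line 2: ['adventures'] (min_width=10, slack=3)
Line 3: ['content', 'any'] (min_width=11, slack=2)
Line 4: ['any'] (min_width=3, slack=10)
Line 5: ['photograph'] (min_width=10, slack=3)
Line 6: ['plate'] (min_width=5, slack=8)

Answer: |new   diamond|
|adventures   |
|content   any|
|any          |
|photograph   |
|plate        |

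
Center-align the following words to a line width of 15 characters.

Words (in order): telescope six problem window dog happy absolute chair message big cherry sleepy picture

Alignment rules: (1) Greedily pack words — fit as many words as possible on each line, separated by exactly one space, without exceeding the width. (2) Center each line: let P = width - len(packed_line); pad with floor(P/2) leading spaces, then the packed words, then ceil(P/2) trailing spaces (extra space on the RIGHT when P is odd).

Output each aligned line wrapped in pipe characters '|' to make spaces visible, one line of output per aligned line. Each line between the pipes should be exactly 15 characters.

Line 1: ['telescope', 'six'] (min_width=13, slack=2)
Line 2: ['problem', 'window'] (min_width=14, slack=1)
Line 3: ['dog', 'happy'] (min_width=9, slack=6)
Line 4: ['absolute', 'chair'] (min_width=14, slack=1)
Line 5: ['message', 'big'] (min_width=11, slack=4)
Line 6: ['cherry', 'sleepy'] (min_width=13, slack=2)
Line 7: ['picture'] (min_width=7, slack=8)

Answer: | telescope six |
|problem window |
|   dog happy   |
|absolute chair |
|  message big  |
| cherry sleepy |
|    picture    |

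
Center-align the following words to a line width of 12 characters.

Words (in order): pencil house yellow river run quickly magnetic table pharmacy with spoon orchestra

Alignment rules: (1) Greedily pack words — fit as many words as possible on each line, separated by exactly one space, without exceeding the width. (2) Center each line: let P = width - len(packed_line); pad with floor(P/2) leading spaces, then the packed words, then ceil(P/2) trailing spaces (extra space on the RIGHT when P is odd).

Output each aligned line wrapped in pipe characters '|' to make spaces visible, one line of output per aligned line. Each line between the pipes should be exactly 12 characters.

Answer: |pencil house|
|yellow river|
|run quickly |
|  magnetic  |
|   table    |
|  pharmacy  |
| with spoon |
| orchestra  |

Derivation:
Line 1: ['pencil', 'house'] (min_width=12, slack=0)
Line 2: ['yellow', 'river'] (min_width=12, slack=0)
Line 3: ['run', 'quickly'] (min_width=11, slack=1)
Line 4: ['magnetic'] (min_width=8, slack=4)
Line 5: ['table'] (min_width=5, slack=7)
Line 6: ['pharmacy'] (min_width=8, slack=4)
Line 7: ['with', 'spoon'] (min_width=10, slack=2)
Line 8: ['orchestra'] (min_width=9, slack=3)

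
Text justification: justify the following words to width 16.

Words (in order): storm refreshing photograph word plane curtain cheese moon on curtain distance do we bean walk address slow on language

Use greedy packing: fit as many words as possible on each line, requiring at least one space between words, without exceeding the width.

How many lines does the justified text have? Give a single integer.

Line 1: ['storm', 'refreshing'] (min_width=16, slack=0)
Line 2: ['photograph', 'word'] (min_width=15, slack=1)
Line 3: ['plane', 'curtain'] (min_width=13, slack=3)
Line 4: ['cheese', 'moon', 'on'] (min_width=14, slack=2)
Line 5: ['curtain', 'distance'] (min_width=16, slack=0)
Line 6: ['do', 'we', 'bean', 'walk'] (min_width=15, slack=1)
Line 7: ['address', 'slow', 'on'] (min_width=15, slack=1)
Line 8: ['language'] (min_width=8, slack=8)
Total lines: 8

Answer: 8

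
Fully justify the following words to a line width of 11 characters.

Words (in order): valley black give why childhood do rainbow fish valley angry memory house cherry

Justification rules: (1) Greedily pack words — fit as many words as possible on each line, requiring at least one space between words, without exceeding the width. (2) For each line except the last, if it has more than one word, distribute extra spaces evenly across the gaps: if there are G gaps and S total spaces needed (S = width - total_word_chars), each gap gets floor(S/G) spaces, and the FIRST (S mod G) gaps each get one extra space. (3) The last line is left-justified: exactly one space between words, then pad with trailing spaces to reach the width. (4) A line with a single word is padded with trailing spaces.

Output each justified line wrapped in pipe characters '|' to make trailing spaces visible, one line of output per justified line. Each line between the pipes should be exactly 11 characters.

Answer: |valley     |
|black  give|
|why        |
|childhood  |
|do  rainbow|
|fish valley|
|angry      |
|memory     |
|house      |
|cherry     |

Derivation:
Line 1: ['valley'] (min_width=6, slack=5)
Line 2: ['black', 'give'] (min_width=10, slack=1)
Line 3: ['why'] (min_width=3, slack=8)
Line 4: ['childhood'] (min_width=9, slack=2)
Line 5: ['do', 'rainbow'] (min_width=10, slack=1)
Line 6: ['fish', 'valley'] (min_width=11, slack=0)
Line 7: ['angry'] (min_width=5, slack=6)
Line 8: ['memory'] (min_width=6, slack=5)
Line 9: ['house'] (min_width=5, slack=6)
Line 10: ['cherry'] (min_width=6, slack=5)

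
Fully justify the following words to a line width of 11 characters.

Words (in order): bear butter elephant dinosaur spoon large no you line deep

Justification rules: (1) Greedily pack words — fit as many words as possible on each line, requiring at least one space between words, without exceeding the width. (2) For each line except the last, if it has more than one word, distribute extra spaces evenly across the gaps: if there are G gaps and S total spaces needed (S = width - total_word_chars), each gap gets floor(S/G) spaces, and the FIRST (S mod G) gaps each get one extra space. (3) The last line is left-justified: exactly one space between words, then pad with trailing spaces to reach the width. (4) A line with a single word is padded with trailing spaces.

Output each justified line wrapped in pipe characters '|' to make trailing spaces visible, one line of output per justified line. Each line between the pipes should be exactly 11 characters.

Line 1: ['bear', 'butter'] (min_width=11, slack=0)
Line 2: ['elephant'] (min_width=8, slack=3)
Line 3: ['dinosaur'] (min_width=8, slack=3)
Line 4: ['spoon', 'large'] (min_width=11, slack=0)
Line 5: ['no', 'you', 'line'] (min_width=11, slack=0)
Line 6: ['deep'] (min_width=4, slack=7)

Answer: |bear butter|
|elephant   |
|dinosaur   |
|spoon large|
|no you line|
|deep       |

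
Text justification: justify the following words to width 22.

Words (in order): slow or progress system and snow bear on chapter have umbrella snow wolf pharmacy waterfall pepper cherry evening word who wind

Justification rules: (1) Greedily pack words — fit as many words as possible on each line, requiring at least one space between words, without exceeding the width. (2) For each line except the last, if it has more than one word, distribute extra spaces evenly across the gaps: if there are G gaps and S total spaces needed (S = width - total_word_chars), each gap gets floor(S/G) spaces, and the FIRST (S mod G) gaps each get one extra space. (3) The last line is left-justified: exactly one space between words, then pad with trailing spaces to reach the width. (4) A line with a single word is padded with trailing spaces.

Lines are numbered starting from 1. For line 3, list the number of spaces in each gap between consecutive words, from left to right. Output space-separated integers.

Line 1: ['slow', 'or', 'progress'] (min_width=16, slack=6)
Line 2: ['system', 'and', 'snow', 'bear'] (min_width=20, slack=2)
Line 3: ['on', 'chapter', 'have'] (min_width=15, slack=7)
Line 4: ['umbrella', 'snow', 'wolf'] (min_width=18, slack=4)
Line 5: ['pharmacy', 'waterfall'] (min_width=18, slack=4)
Line 6: ['pepper', 'cherry', 'evening'] (min_width=21, slack=1)
Line 7: ['word', 'who', 'wind'] (min_width=13, slack=9)

Answer: 5 4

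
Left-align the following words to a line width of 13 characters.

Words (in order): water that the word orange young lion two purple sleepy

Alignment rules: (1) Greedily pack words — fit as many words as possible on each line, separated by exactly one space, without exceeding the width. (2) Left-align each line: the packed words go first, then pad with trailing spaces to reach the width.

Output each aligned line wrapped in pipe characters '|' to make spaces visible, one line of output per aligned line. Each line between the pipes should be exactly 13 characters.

Line 1: ['water', 'that'] (min_width=10, slack=3)
Line 2: ['the', 'word'] (min_width=8, slack=5)
Line 3: ['orange', 'young'] (min_width=12, slack=1)
Line 4: ['lion', 'two'] (min_width=8, slack=5)
Line 5: ['purple', 'sleepy'] (min_width=13, slack=0)

Answer: |water that   |
|the word     |
|orange young |
|lion two     |
|purple sleepy|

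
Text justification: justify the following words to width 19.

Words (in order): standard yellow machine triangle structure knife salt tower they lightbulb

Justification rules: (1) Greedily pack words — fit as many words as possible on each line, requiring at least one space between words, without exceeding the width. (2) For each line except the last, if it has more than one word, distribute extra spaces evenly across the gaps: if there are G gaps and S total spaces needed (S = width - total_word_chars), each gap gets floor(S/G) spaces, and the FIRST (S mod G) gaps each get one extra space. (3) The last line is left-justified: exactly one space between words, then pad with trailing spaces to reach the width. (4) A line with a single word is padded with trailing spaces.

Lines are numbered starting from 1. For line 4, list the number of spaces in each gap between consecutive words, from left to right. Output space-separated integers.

Answer: 3 3

Derivation:
Line 1: ['standard', 'yellow'] (min_width=15, slack=4)
Line 2: ['machine', 'triangle'] (min_width=16, slack=3)
Line 3: ['structure', 'knife'] (min_width=15, slack=4)
Line 4: ['salt', 'tower', 'they'] (min_width=15, slack=4)
Line 5: ['lightbulb'] (min_width=9, slack=10)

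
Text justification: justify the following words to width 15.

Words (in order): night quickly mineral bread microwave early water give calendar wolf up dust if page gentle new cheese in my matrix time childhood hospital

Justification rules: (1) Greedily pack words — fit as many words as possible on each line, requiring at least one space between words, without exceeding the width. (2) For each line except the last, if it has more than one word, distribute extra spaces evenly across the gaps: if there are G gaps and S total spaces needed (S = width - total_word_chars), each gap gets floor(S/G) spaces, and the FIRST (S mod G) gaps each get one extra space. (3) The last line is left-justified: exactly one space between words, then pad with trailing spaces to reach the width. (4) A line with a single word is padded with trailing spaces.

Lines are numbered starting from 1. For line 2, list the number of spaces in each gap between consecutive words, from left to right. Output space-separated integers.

Answer: 3

Derivation:
Line 1: ['night', 'quickly'] (min_width=13, slack=2)
Line 2: ['mineral', 'bread'] (min_width=13, slack=2)
Line 3: ['microwave', 'early'] (min_width=15, slack=0)
Line 4: ['water', 'give'] (min_width=10, slack=5)
Line 5: ['calendar', 'wolf'] (min_width=13, slack=2)
Line 6: ['up', 'dust', 'if', 'page'] (min_width=15, slack=0)
Line 7: ['gentle', 'new'] (min_width=10, slack=5)
Line 8: ['cheese', 'in', 'my'] (min_width=12, slack=3)
Line 9: ['matrix', 'time'] (min_width=11, slack=4)
Line 10: ['childhood'] (min_width=9, slack=6)
Line 11: ['hospital'] (min_width=8, slack=7)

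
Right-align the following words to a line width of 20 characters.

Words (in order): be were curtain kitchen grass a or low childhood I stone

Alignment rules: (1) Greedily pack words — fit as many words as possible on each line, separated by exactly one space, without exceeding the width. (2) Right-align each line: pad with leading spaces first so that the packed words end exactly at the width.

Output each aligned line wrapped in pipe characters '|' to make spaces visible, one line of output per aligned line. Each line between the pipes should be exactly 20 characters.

Answer: |     be were curtain|
|  kitchen grass a or|
|     low childhood I|
|               stone|

Derivation:
Line 1: ['be', 'were', 'curtain'] (min_width=15, slack=5)
Line 2: ['kitchen', 'grass', 'a', 'or'] (min_width=18, slack=2)
Line 3: ['low', 'childhood', 'I'] (min_width=15, slack=5)
Line 4: ['stone'] (min_width=5, slack=15)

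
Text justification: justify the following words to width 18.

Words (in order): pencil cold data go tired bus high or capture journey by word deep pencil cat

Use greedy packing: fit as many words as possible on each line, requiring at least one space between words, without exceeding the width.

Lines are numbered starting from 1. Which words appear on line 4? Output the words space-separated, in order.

Answer: by word deep

Derivation:
Line 1: ['pencil', 'cold', 'data'] (min_width=16, slack=2)
Line 2: ['go', 'tired', 'bus', 'high'] (min_width=17, slack=1)
Line 3: ['or', 'capture', 'journey'] (min_width=18, slack=0)
Line 4: ['by', 'word', 'deep'] (min_width=12, slack=6)
Line 5: ['pencil', 'cat'] (min_width=10, slack=8)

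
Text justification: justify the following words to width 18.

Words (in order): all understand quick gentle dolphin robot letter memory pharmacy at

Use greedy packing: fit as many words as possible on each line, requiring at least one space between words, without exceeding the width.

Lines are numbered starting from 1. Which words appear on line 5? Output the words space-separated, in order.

Line 1: ['all', 'understand'] (min_width=14, slack=4)
Line 2: ['quick', 'gentle'] (min_width=12, slack=6)
Line 3: ['dolphin', 'robot'] (min_width=13, slack=5)
Line 4: ['letter', 'memory'] (min_width=13, slack=5)
Line 5: ['pharmacy', 'at'] (min_width=11, slack=7)

Answer: pharmacy at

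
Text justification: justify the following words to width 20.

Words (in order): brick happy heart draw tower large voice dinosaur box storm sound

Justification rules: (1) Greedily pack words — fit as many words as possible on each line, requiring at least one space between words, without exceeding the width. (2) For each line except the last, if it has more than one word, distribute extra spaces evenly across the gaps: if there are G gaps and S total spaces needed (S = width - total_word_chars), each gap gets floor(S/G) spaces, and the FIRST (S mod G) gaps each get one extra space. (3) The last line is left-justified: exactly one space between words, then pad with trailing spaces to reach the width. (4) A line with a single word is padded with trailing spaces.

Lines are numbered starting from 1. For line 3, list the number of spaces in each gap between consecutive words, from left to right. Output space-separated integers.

Answer: 2 2

Derivation:
Line 1: ['brick', 'happy', 'heart'] (min_width=17, slack=3)
Line 2: ['draw', 'tower', 'large'] (min_width=16, slack=4)
Line 3: ['voice', 'dinosaur', 'box'] (min_width=18, slack=2)
Line 4: ['storm', 'sound'] (min_width=11, slack=9)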